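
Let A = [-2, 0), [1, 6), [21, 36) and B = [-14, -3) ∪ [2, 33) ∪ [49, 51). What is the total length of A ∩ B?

16

A ∩ B = [2, 6), [21, 33).
Total: 4 + 12 = 16.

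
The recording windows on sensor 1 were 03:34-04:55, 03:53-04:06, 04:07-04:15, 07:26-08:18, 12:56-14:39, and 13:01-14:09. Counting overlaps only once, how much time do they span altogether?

Merged: 03:34–04:55, 07:26–08:18, 12:56–14:39.
Lengths: 1 h 21 min + 52 min + 1 h 43 min = 3 h 56 min.

3 h 56 min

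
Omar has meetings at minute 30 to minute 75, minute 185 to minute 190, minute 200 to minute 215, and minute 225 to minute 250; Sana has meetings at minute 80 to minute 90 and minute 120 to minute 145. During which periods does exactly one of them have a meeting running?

minute 30 to minute 75, minute 80 to minute 90, minute 120 to minute 145, minute 185 to minute 190, minute 200 to minute 215, minute 225 to minute 250

A \ B = minute 30 to minute 75, minute 185 to minute 190, minute 200 to minute 215, minute 225 to minute 250.
B \ A = minute 80 to minute 90, minute 120 to minute 145.
Union of the two gives the symmetric difference.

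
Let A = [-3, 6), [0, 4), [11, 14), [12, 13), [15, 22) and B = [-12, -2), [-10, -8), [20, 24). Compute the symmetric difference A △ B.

First set merges to [-3, 6), [11, 14), [15, 22).
Second set merges to [-12, -2), [20, 24).
Only in the first: [-2, 6), [11, 14), [15, 20).
Only in the second: [-12, -3), [22, 24).
Together these are the periods covered by exactly one.

[-12, -3) ∪ [-2, 6) ∪ [11, 14) ∪ [15, 20) ∪ [22, 24)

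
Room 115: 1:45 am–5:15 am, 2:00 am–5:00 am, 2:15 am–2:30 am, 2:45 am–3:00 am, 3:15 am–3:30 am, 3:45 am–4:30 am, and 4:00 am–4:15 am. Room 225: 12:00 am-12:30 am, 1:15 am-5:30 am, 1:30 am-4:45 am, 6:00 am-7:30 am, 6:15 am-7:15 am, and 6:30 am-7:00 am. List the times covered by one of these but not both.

12:00 am–12:30 am, 1:15 am–1:45 am, 5:15 am–5:30 am, 6:00 am–7:30 am

Merge the first list: 1:45 am–5:15 am.
Merge the second list: 12:00 am–12:30 am, 1:15 am–5:30 am, 6:00 am–7:30 am.
A but not B: none.
B but not A: 12:00 am–12:30 am, 1:15 am–1:45 am, 5:15 am–5:30 am, 6:00 am–7:30 am.
Combining gives A △ B.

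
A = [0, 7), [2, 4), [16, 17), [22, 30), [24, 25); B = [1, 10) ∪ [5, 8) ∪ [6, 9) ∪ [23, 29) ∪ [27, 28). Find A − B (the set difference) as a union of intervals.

[0, 1) ∪ [16, 17) ∪ [22, 23) ∪ [29, 30)

A, merged: [0, 7), [16, 17), [22, 30).
B, merged: [1, 10), [23, 29).
[0, 7) with B removed leaves [0, 1).
[16, 17) is untouched.
[22, 30) with B removed leaves [22, 23), [29, 30).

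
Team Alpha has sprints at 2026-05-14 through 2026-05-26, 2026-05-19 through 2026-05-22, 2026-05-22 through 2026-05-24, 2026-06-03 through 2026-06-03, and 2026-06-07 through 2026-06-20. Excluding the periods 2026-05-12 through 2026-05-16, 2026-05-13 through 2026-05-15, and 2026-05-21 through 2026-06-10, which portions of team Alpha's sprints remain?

First set merges to 2026-05-14 through 2026-05-26, 2026-06-03 through 2026-06-03, 2026-06-07 through 2026-06-20.
Second set merges to 2026-05-12 through 2026-05-16, 2026-05-21 through 2026-06-10.
2026-05-14 through 2026-05-26 with B removed leaves 2026-05-17 through 2026-05-20.
2026-06-03 through 2026-06-03 lies entirely inside B → drops out.
2026-06-07 through 2026-06-20 with B removed leaves 2026-06-11 through 2026-06-20.

2026-05-17 through 2026-05-20, 2026-06-11 through 2026-06-20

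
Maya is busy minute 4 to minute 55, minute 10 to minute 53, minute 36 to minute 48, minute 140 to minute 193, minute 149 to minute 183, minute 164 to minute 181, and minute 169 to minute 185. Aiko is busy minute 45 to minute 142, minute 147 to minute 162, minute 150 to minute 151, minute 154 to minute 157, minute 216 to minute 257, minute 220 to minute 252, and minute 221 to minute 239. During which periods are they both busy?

minute 45 to minute 55, minute 140 to minute 142, minute 147 to minute 162

Merge the first list: minute 4 to minute 55, minute 140 to minute 193.
Merge the second list: minute 45 to minute 142, minute 147 to minute 162, minute 216 to minute 257.
minute 4 to minute 55 overlaps B on minute 45 to minute 55.
minute 140 to minute 193 overlaps B on minute 140 to minute 142, minute 147 to minute 162.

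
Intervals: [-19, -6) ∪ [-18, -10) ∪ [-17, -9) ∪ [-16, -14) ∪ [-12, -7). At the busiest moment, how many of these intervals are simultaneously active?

4

At -16, 4 of the intervals are simultaneously active.
No point has more.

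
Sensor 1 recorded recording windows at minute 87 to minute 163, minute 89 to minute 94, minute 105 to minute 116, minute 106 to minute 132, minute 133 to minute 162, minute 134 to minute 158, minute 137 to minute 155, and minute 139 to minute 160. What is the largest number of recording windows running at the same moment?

At minute 139, 5 of the intervals are simultaneously active.
No point has more.

5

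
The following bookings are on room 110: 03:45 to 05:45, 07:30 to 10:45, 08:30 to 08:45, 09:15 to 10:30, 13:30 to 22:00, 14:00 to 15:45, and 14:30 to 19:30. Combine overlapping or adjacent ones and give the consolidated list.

03:45–05:45, 07:30–10:45, 13:30–22:00

07:30–10:45 is disjoint → start new block.
08:30–08:45 overlaps/touches 07:30–10:45 → extend to 07:30–10:45.
09:15–10:30 overlaps/touches 07:30–10:45 → extend to 07:30–10:45.
13:30–22:00 is disjoint → start new block.
14:00–15:45 overlaps/touches 13:30–22:00 → extend to 13:30–22:00.
14:30–19:30 overlaps/touches 13:30–22:00 → extend to 13:30–22:00.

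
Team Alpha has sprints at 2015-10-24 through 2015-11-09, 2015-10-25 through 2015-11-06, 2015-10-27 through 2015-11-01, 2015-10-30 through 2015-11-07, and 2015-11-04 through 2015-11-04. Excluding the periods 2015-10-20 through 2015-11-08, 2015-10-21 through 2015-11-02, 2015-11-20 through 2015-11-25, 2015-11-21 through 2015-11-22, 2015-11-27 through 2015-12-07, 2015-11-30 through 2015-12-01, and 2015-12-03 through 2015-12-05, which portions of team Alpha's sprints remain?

Merge the first list: 2015-10-24 through 2015-11-09.
Merge the second list: 2015-10-20 through 2015-11-08, 2015-11-20 through 2015-11-25, 2015-11-27 through 2015-12-07.
2015-10-24 through 2015-11-09 \ B = 2015-11-09 through 2015-11-09.

2015-11-09 through 2015-11-09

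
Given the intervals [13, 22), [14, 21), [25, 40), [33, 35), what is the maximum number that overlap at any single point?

2

At 14, 2 of the intervals are simultaneously active.
No point has more.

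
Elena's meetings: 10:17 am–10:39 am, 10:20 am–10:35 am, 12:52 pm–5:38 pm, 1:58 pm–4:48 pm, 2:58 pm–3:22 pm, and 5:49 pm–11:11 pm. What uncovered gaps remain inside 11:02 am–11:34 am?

The merged coverage is 10:17 am–10:39 am, 12:52 pm–5:38 pm, 5:49 pm–11:11 pm.
Complement within 11:02 am–11:34 am: 11:02 am–11:34 am.

11:02 am–11:34 am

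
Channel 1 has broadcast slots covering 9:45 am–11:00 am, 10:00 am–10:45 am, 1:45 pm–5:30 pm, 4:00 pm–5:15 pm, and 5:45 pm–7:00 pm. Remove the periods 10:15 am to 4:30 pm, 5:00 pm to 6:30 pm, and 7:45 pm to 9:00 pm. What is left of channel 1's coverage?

Merge the first list: 9:45 am–11:00 am, 1:45 pm–5:30 pm, 5:45 pm–7:00 pm.
9:45 am–11:00 am minus B → 9:45 am–10:15 am.
1:45 pm–5:30 pm minus B → 4:30 pm–5:00 pm.
5:45 pm–7:00 pm minus B → 6:30 pm–7:00 pm.

9:45 am–10:15 am, 4:30 pm–5:00 pm, 6:30 pm–7:00 pm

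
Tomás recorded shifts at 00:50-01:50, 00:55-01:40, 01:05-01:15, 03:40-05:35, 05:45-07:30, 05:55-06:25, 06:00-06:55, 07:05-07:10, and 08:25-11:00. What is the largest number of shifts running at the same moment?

Walk the sorted start/end points keeping a running depth.
The depth first hits 3 at 01:05.

3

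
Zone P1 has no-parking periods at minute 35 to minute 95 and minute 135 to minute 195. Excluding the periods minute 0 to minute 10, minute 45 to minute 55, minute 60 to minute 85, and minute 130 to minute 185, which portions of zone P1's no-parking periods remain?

minute 35 to minute 95 \ B = minute 35 to minute 45, minute 55 to minute 60, minute 85 to minute 95.
minute 135 to minute 195 \ B = minute 185 to minute 195.

minute 35 to minute 45, minute 55 to minute 60, minute 85 to minute 95, minute 185 to minute 195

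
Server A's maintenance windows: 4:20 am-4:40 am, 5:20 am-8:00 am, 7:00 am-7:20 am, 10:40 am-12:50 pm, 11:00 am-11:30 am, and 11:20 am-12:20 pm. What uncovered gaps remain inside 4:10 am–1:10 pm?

4:10 am-4:20 am, 4:40 am-5:20 am, 8:00 am-10:40 am, 12:50 pm-1:10 pm

After merging, the occupied span is 4:20 am-4:40 am, 5:20 am-8:00 am, 10:40 am-12:50 pm.
Uncovered inside 4:10 am-1:10 pm: 4:10 am-4:20 am, 4:40 am-5:20 am, 8:00 am-10:40 am, 12:50 pm-1:10 pm.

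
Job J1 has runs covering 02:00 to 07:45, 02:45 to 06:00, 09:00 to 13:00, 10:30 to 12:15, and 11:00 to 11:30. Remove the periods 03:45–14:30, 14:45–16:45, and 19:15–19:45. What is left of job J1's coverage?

02:00–03:45

First set merges to 02:00–07:45, 09:00–13:00.
02:00–07:45 minus B → 02:00–03:45.
09:00–13:00: fully covered by B → removed.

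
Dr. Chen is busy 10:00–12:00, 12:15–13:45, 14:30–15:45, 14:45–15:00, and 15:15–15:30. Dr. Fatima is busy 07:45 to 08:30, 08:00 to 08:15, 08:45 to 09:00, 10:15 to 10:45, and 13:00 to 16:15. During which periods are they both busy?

First set merges to 10:00-12:00, 12:15-13:45, 14:30-15:45.
Second set merges to 07:45-08:30, 08:45-09:00, 10:15-10:45, 13:00-16:15.
10:00-12:00 overlaps B on 10:15-10:45.
12:15-13:45 overlaps B on 13:00-13:45.
14:30-15:45 overlaps B on 14:30-15:45.

10:15-10:45, 13:00-13:45, 14:30-15:45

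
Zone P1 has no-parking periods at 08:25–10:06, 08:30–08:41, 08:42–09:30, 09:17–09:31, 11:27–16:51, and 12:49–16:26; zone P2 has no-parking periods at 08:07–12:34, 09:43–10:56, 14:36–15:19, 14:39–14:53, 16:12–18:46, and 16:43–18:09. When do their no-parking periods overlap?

08:25-10:06, 11:27-12:34, 14:36-15:19, 16:12-16:51

A, merged: 08:25-10:06, 11:27-16:51.
B, merged: 08:07-12:34, 14:36-15:19, 16:12-18:46.
08:25-10:06 meets the second set on 08:25-10:06.
11:27-16:51 meets the second set on 11:27-12:34, 14:36-15:19, 16:12-16:51.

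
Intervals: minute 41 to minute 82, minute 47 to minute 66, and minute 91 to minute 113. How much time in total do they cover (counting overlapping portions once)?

Merged: minute 41 to minute 82, minute 91 to minute 113.
Lengths: 41 minutes + 22 minutes = 63 minutes.

63 minutes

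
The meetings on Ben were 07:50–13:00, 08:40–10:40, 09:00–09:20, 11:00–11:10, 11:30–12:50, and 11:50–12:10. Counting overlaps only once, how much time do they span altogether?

5 h 10 min

Merged: 07:50-13:00.
Length: 5 h 10 min.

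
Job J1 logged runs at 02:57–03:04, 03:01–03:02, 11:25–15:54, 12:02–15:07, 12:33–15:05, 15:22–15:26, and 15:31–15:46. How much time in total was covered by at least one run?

4 h 36 min

Merged: 02:57–03:04, 11:25–15:54.
Lengths: 7 min + 4 h 29 min = 4 h 36 min.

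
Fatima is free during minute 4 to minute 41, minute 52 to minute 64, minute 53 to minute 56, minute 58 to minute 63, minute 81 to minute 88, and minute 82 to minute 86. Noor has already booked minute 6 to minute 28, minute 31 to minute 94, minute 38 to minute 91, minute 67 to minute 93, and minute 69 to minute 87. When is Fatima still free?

minute 4 to minute 6, minute 28 to minute 31

Merge the first list: minute 4 to minute 41, minute 52 to minute 64, minute 81 to minute 88.
Merge the second list: minute 6 to minute 28, minute 31 to minute 94.
minute 4 to minute 41 minus B → minute 4 to minute 6, minute 28 to minute 31.
minute 52 to minute 64: fully covered by B → removed.
minute 81 to minute 88: fully covered by B → removed.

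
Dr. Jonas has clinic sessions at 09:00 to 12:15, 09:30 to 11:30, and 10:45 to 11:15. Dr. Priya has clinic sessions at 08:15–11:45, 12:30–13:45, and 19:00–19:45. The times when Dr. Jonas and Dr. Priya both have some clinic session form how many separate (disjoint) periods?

A, merged: 09:00–12:15.
A ∩ B = 09:00–11:45.
That is 1 disjoint piece.

1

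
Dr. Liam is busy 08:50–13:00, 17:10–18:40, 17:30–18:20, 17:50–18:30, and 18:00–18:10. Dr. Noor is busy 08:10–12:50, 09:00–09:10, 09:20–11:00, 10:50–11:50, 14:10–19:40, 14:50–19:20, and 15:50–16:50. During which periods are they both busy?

A, merged: 08:50–13:00, 17:10–18:40.
B, merged: 08:10–12:50, 14:10–19:40.
08:50–13:00 meets the second set on 08:50–12:50.
17:10–18:40 meets the second set on 17:10–18:40.

08:50–12:50, 17:10–18:40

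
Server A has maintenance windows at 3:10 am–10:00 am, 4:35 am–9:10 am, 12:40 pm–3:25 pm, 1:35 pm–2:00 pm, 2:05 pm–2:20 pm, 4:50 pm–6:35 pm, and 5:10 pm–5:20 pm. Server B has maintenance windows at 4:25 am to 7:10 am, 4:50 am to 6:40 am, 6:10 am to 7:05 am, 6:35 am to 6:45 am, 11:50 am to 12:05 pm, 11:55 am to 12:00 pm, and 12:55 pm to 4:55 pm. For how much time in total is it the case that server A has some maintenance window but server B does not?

Merge the first list: 3:10 am–10:00 am, 12:40 pm–3:25 pm, 4:50 pm–6:35 pm.
Merge the second list: 4:25 am–7:10 am, 11:50 am–12:05 pm, 12:55 pm–4:55 pm.
A \ B = 3:10 am–4:25 am, 7:10 am–10:00 am, 12:40 pm–12:55 pm, 4:55 pm–6:35 pm.
Total: 1 h 15 min + 2 h 50 min + 15 min + 1 h 40 min = 6 h.

6 h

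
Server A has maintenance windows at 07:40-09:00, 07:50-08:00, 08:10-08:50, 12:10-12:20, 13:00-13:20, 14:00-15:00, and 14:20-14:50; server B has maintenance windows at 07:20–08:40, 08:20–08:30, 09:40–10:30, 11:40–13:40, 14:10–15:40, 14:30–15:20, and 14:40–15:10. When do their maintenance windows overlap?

07:40–08:40, 12:10–12:20, 13:00–13:20, 14:10–15:00

A, merged: 07:40–09:00, 12:10–12:20, 13:00–13:20, 14:00–15:00.
B, merged: 07:20–08:40, 09:40–10:30, 11:40–13:40, 14:10–15:40.
07:40–09:00 meets the second set on 07:40–08:40.
12:10–12:20 meets the second set on 12:10–12:20.
13:00–13:20 meets the second set on 13:00–13:20.
14:00–15:00 meets the second set on 14:10–15:00.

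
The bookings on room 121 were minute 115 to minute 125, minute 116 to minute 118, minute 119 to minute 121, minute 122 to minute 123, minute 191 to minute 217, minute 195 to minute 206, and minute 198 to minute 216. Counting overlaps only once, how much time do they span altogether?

36 minutes

Merged: minute 115 to minute 125, minute 191 to minute 217.
Lengths: 10 minutes + 26 minutes = 36 minutes.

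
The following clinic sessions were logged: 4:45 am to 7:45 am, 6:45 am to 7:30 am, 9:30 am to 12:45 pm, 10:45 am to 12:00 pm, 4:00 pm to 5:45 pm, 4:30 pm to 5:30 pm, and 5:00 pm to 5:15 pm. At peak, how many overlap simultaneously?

3

Sweep endpoints in order; track running count of active intervals.
Peak of 3 reached at 5:00 pm.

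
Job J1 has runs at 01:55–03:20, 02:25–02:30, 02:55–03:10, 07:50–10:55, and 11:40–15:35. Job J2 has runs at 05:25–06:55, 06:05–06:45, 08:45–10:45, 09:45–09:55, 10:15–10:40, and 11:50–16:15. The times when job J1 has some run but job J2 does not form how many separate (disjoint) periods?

4

Merge the first list: 01:55–03:20, 07:50–10:55, 11:40–15:35.
Merge the second list: 05:25–06:55, 08:45–10:45, 11:50–16:15.
A \ B = 01:55–03:20, 07:50–08:45, 10:45–10:55, 11:40–11:50.
That is 4 disjoint pieces.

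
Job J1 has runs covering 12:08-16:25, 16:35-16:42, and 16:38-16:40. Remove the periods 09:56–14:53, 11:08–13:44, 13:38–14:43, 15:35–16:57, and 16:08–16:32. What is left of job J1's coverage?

14:53-15:35

First set merges to 12:08-16:25, 16:35-16:42.
Second set merges to 09:56-14:53, 15:35-16:57.
12:08-16:25 \ B = 14:53-15:35.
16:35-16:42: entirely removed.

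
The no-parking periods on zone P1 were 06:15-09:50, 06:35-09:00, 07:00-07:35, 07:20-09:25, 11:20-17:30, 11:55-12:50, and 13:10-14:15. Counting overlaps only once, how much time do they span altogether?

9 h 45 min

Merged: 06:15-09:50, 11:20-17:30.
Lengths: 3 h 35 min + 6 h 10 min = 9 h 45 min.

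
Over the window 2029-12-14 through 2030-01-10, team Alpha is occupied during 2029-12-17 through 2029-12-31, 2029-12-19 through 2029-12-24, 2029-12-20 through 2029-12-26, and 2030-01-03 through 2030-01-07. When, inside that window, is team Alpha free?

2029-12-14 through 2029-12-16, 2030-01-01 through 2030-01-02, 2030-01-08 through 2030-01-10

Covered (merged): 2029-12-17 through 2029-12-31, 2030-01-03 through 2030-01-07.
Uncovered inside 2029-12-14 through 2030-01-10: 2029-12-14 through 2029-12-16, 2030-01-01 through 2030-01-02, 2030-01-08 through 2030-01-10.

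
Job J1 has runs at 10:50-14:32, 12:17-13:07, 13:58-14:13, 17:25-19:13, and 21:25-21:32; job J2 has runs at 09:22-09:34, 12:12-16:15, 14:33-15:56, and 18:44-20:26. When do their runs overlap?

12:12-14:32, 18:44-19:13

Merge the first list: 10:50-14:32, 17:25-19:13, 21:25-21:32.
Merge the second list: 09:22-09:34, 12:12-16:15, 18:44-20:26.
10:50-14:32 overlaps B on 12:12-14:32.
17:25-19:13 overlaps B on 18:44-19:13.
21:25-21:32 falls entirely outside B.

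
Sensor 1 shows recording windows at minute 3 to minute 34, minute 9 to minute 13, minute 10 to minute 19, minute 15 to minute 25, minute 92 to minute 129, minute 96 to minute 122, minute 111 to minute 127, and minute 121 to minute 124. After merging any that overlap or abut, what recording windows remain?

minute 9 to minute 13 overlaps/touches minute 3 to minute 34 → extend to minute 3 to minute 34.
minute 10 to minute 19 overlaps/touches minute 3 to minute 34 → extend to minute 3 to minute 34.
minute 15 to minute 25 overlaps/touches minute 3 to minute 34 → extend to minute 3 to minute 34.
minute 92 to minute 129 is disjoint → start new block.
minute 96 to minute 122 overlaps/touches minute 92 to minute 129 → extend to minute 92 to minute 129.
minute 111 to minute 127 overlaps/touches minute 92 to minute 129 → extend to minute 92 to minute 129.
minute 121 to minute 124 overlaps/touches minute 92 to minute 129 → extend to minute 92 to minute 129.

minute 3 to minute 34, minute 92 to minute 129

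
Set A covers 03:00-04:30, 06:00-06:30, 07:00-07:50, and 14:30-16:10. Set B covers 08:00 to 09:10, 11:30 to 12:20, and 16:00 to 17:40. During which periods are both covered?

03:00–04:30 falls entirely outside B.
06:00–06:30 falls entirely outside B.
07:00–07:50 falls entirely outside B.
14:30–16:10 overlaps B on 16:00–16:10.

16:00–16:10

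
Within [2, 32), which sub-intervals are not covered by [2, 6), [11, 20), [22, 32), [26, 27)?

After merging, the occupied span is [2, 6), [11, 20), [22, 32).
Complement within [2, 32): [6, 11), [20, 22).

[6, 11) ∪ [20, 22)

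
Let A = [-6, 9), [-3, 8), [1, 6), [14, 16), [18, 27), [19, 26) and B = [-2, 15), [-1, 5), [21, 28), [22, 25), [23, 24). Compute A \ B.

First set merges to [-6, 9), [14, 16), [18, 27).
Second set merges to [-2, 15), [21, 28).
[-6, 9) \ B = [-6, -2).
[14, 16) \ B = [15, 16).
[18, 27) \ B = [18, 21).

[-6, -2) ∪ [15, 16) ∪ [18, 21)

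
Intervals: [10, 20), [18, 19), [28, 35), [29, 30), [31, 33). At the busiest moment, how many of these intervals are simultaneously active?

2

At 18, 2 of the intervals are simultaneously active.
No point has more.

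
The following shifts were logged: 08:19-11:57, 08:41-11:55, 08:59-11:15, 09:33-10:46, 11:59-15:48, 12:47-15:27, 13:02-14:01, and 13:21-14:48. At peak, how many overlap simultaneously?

Sweep endpoints in order; track running count of active intervals.
Peak of 4 reached at 09:33.

4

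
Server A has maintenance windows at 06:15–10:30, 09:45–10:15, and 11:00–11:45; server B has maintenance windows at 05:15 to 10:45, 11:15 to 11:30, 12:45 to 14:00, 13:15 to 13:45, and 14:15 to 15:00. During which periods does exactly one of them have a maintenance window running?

First set merges to 06:15–10:30, 11:00–11:45.
Second set merges to 05:15–10:45, 11:15–11:30, 12:45–14:00, 14:15–15:00.
A but not B: 11:00–11:15, 11:30–11:45.
B but not A: 05:15–06:15, 10:30–10:45, 12:45–14:00, 14:15–15:00.
Combining gives A △ B.

05:15–06:15, 10:30–10:45, 11:00–11:15, 11:30–11:45, 12:45–14:00, 14:15–15:00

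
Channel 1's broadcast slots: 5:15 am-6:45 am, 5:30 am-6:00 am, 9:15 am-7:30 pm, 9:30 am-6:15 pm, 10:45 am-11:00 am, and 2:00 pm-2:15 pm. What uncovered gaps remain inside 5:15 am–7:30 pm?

6:45 am–9:15 am

The merged coverage is 5:15 am–6:45 am, 9:15 am–7:30 pm.
Uncovered inside 5:15 am–7:30 pm: 6:45 am–9:15 am.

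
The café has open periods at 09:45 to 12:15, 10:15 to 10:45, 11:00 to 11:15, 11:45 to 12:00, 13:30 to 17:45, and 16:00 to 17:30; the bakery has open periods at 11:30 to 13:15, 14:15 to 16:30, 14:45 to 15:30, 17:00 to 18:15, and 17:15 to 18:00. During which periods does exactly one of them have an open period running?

09:45-11:30, 12:15-13:15, 13:30-14:15, 16:30-17:00, 17:45-18:15

Merge the first list: 09:45-12:15, 13:30-17:45.
Merge the second list: 11:30-13:15, 14:15-16:30, 17:00-18:15.
A \ B = 09:45-11:30, 13:30-14:15, 16:30-17:00.
B \ A = 12:15-13:15, 17:45-18:15.
Union of the two gives the symmetric difference.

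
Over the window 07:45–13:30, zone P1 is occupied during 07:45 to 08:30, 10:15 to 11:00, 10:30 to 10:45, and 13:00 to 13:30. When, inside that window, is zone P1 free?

08:30-10:15, 11:00-13:00

The merged coverage is 07:45-08:30, 10:15-11:00, 13:00-13:30.
Gaps within 07:45-13:30: 08:30-10:15, 11:00-13:00.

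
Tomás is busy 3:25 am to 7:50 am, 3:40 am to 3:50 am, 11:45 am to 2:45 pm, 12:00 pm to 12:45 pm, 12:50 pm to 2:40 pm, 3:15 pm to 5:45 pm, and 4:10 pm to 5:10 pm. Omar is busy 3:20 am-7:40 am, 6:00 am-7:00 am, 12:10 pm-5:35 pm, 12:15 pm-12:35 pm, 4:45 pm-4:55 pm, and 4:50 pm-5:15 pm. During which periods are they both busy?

First set merges to 3:25 am-7:50 am, 11:45 am-2:45 pm, 3:15 pm-5:45 pm.
Second set merges to 3:20 am-7:40 am, 12:10 pm-5:35 pm.
3:25 am-7:50 am meets the second set on 3:25 am-7:40 am.
11:45 am-2:45 pm meets the second set on 12:10 pm-2:45 pm.
3:15 pm-5:45 pm meets the second set on 3:15 pm-5:35 pm.

3:25 am-7:40 am, 12:10 pm-2:45 pm, 3:15 pm-5:35 pm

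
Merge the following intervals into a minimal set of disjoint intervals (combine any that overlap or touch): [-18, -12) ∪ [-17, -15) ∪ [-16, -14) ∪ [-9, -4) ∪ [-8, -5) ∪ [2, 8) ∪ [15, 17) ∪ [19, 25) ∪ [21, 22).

[-17, -15) overlaps/touches [-18, -12) → extend to [-18, -12).
[-16, -14) overlaps/touches [-18, -12) → extend to [-18, -12).
[-9, -4) is disjoint → start new block.
[-8, -5) overlaps/touches [-9, -4) → extend to [-9, -4).
[2, 8) is disjoint → start new block.
[15, 17) is disjoint → start new block.
[19, 25) is disjoint → start new block.
[21, 22) overlaps/touches [19, 25) → extend to [19, 25).

[-18, -12) ∪ [-9, -4) ∪ [2, 8) ∪ [15, 17) ∪ [19, 25)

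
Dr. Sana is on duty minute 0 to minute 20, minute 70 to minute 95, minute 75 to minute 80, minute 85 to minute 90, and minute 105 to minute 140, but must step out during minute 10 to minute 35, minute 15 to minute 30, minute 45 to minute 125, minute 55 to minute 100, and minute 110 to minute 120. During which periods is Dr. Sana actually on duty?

minute 0 to minute 10, minute 125 to minute 140

Merge the first list: minute 0 to minute 20, minute 70 to minute 95, minute 105 to minute 140.
Merge the second list: minute 10 to minute 35, minute 45 to minute 125.
minute 0 to minute 20 minus B → minute 0 to minute 10.
minute 70 to minute 95: fully covered by B → removed.
minute 105 to minute 140 minus B → minute 125 to minute 140.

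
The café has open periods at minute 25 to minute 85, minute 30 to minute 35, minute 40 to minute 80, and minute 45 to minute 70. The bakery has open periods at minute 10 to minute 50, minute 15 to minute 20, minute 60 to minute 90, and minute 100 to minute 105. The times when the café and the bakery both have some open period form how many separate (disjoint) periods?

First set merges to minute 25 to minute 85.
Second set merges to minute 10 to minute 50, minute 60 to minute 90, minute 100 to minute 105.
A ∩ B = minute 25 to minute 50, minute 60 to minute 85.
That is 2 disjoint pieces.

2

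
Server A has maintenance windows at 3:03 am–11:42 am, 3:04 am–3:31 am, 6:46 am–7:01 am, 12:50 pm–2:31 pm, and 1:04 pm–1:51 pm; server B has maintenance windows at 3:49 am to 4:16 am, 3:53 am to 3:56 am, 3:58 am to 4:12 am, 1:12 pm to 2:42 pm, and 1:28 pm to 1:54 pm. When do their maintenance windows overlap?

3:49 am–4:16 am, 1:12 pm–2:31 pm

A, merged: 3:03 am–11:42 am, 12:50 pm–2:31 pm.
B, merged: 3:49 am–4:16 am, 1:12 pm–2:42 pm.
3:03 am–11:42 am ∩ B → 3:49 am–4:16 am.
12:50 pm–2:31 pm ∩ B → 1:12 pm–2:31 pm.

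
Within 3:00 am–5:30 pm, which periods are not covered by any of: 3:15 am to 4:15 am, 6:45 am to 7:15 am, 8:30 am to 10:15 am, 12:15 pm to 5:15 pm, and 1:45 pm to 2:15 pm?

The merged coverage is 3:15 am–4:15 am, 6:45 am–7:15 am, 8:30 am–10:15 am, 12:15 pm–5:15 pm.
Uncovered inside 3:00 am–5:30 pm: 3:00 am–3:15 am, 4:15 am–6:45 am, 7:15 am–8:30 am, 10:15 am–12:15 pm, 5:15 pm–5:30 pm.

3:00 am–3:15 am, 4:15 am–6:45 am, 7:15 am–8:30 am, 10:15 am–12:15 pm, 5:15 pm–5:30 pm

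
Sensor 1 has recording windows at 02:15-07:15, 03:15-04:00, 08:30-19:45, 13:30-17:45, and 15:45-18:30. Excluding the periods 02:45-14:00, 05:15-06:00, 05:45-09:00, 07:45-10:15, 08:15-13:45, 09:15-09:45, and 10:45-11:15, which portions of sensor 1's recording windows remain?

02:15–02:45, 14:00–19:45

Merge the first list: 02:15–07:15, 08:30–19:45.
Merge the second list: 02:45–14:00.
02:15–07:15 with B removed leaves 02:15–02:45.
08:30–19:45 with B removed leaves 14:00–19:45.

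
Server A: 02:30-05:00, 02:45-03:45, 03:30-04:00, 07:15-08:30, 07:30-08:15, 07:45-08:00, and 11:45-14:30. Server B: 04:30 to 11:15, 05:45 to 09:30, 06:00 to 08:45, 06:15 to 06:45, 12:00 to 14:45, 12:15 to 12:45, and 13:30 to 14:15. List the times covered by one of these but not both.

A, merged: 02:30-05:00, 07:15-08:30, 11:45-14:30.
B, merged: 04:30-11:15, 12:00-14:45.
Only in the first: 02:30-04:30, 11:45-12:00.
Only in the second: 05:00-07:15, 08:30-11:15, 14:30-14:45.
Together these are the periods covered by exactly one.

02:30-04:30, 05:00-07:15, 08:30-11:15, 11:45-12:00, 14:30-14:45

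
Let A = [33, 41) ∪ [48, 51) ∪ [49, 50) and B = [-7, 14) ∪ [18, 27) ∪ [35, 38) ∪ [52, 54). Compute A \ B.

First set merges to [33, 41), [48, 51).
[33, 41) \ B = [33, 35), [38, 41).
[48, 51): nothing removed.

[33, 35) ∪ [38, 41) ∪ [48, 51)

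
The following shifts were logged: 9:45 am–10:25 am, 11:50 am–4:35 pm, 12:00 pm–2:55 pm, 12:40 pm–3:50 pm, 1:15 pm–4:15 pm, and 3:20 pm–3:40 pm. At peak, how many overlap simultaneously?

4

At 1:15 pm, 4 of the intervals are simultaneously active.
No point has more.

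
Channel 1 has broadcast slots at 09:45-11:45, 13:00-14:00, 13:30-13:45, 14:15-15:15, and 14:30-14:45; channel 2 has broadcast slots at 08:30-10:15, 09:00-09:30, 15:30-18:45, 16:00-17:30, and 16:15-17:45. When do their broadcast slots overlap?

09:45-10:15

Merge the first list: 09:45-11:45, 13:00-14:00, 14:15-15:15.
Merge the second list: 08:30-10:15, 15:30-18:45.
09:45-11:45 meets the second set on 09:45-10:15.
13:00-14:00: no overlap with the second set.
14:15-15:15: no overlap with the second set.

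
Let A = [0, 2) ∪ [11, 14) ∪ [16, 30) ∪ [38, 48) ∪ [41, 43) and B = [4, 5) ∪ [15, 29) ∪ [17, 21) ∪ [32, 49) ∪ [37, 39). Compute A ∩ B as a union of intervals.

Merge the first list: [0, 2), [11, 14), [16, 30), [38, 48).
Merge the second list: [4, 5), [15, 29), [32, 49).
[0, 2) falls entirely outside B.
[11, 14) falls entirely outside B.
[16, 30) overlaps B on [16, 29).
[38, 48) overlaps B on [38, 48).

[16, 29) ∪ [38, 48)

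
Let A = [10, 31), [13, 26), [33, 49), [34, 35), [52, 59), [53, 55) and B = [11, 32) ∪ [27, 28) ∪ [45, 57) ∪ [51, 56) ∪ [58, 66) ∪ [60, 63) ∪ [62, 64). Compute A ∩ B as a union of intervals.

[11, 31) ∪ [45, 49) ∪ [52, 57) ∪ [58, 59)

Merge the first list: [10, 31), [33, 49), [52, 59).
Merge the second list: [11, 32), [45, 57), [58, 66).
[10, 31) ∩ B → [11, 31).
[33, 49) ∩ B → [45, 49).
[52, 59) ∩ B → [52, 57), [58, 59).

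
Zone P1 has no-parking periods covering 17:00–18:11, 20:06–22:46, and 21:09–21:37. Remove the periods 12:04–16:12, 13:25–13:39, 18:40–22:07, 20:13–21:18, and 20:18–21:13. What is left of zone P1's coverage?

17:00–18:11, 22:07–22:46

Merge the first list: 17:00–18:11, 20:06–22:46.
Merge the second list: 12:04–16:12, 18:40–22:07.
17:00–18:11 is untouched.
20:06–22:46 with B removed leaves 22:07–22:46.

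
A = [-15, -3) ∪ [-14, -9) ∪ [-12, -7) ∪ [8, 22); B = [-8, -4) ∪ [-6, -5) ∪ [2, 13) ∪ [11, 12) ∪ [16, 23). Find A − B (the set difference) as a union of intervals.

First set merges to [-15, -3), [8, 22).
Second set merges to [-8, -4), [2, 13), [16, 23).
[-15, -3) with B removed leaves [-15, -8), [-4, -3).
[8, 22) with B removed leaves [13, 16).

[-15, -8) ∪ [-4, -3) ∪ [13, 16)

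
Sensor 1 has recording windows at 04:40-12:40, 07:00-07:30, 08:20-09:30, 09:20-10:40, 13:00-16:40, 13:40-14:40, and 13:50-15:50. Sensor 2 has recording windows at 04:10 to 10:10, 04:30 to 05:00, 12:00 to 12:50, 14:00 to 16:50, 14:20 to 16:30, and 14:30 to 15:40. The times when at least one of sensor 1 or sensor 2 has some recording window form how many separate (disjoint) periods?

2

A, merged: 04:40–12:40, 13:00–16:40.
B, merged: 04:10–10:10, 12:00–12:50, 14:00–16:50.
A ∪ B = 04:10–12:50, 13:00–16:50.
That is 2 disjoint pieces.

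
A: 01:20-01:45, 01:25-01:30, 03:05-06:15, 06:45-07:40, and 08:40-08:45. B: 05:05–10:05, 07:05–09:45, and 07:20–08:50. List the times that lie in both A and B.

Merge the first list: 01:20-01:45, 03:05-06:15, 06:45-07:40, 08:40-08:45.
Merge the second list: 05:05-10:05.
01:20-01:45: no overlap with the second set.
03:05-06:15 meets the second set on 05:05-06:15.
06:45-07:40 meets the second set on 06:45-07:40.
08:40-08:45 meets the second set on 08:40-08:45.

05:05-06:15, 06:45-07:40, 08:40-08:45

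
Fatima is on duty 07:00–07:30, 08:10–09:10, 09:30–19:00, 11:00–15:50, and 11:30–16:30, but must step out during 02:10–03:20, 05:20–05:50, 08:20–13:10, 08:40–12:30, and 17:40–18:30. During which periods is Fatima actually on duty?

07:00–07:30, 08:10–08:20, 13:10–17:40, 18:30–19:00

Merge the first list: 07:00–07:30, 08:10–09:10, 09:30–19:00.
Merge the second list: 02:10–03:20, 05:20–05:50, 08:20–13:10, 17:40–18:30.
07:00–07:30: nothing removed.
08:10–09:10 \ B = 08:10–08:20.
09:30–19:00 \ B = 13:10–17:40, 18:30–19:00.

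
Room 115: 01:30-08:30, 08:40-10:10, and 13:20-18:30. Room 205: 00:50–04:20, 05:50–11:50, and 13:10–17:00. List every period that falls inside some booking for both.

01:30–04:20, 05:50–08:30, 08:40–10:10, 13:20–17:00

01:30–08:30 meets the second set on 01:30–04:20, 05:50–08:30.
08:40–10:10 meets the second set on 08:40–10:10.
13:20–18:30 meets the second set on 13:20–17:00.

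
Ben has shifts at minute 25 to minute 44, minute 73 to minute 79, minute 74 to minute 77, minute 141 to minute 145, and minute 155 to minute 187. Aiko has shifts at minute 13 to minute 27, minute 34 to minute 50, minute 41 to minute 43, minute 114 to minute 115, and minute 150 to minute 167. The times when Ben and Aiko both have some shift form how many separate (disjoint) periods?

Merge the first list: minute 25 to minute 44, minute 73 to minute 79, minute 141 to minute 145, minute 155 to minute 187.
Merge the second list: minute 13 to minute 27, minute 34 to minute 50, minute 114 to minute 115, minute 150 to minute 167.
A ∩ B = minute 25 to minute 27, minute 34 to minute 44, minute 155 to minute 167.
That is 3 disjoint pieces.

3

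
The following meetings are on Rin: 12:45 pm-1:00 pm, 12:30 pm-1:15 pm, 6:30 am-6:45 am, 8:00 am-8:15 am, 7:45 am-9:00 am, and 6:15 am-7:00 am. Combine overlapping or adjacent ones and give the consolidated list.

Sort by start: 6:15 am-7:00 am, 6:30 am-6:45 am, 7:45 am-9:00 am, 8:00 am-8:15 am, 12:30 pm-1:15 pm, 12:45 pm-1:00 pm.
6:30 am-6:45 am overlaps/touches 6:15 am-7:00 am → extend to 6:15 am-7:00 am.
7:45 am-9:00 am is disjoint → start new block.
8:00 am-8:15 am overlaps/touches 7:45 am-9:00 am → extend to 7:45 am-9:00 am.
12:30 pm-1:15 pm is disjoint → start new block.
12:45 pm-1:00 pm overlaps/touches 12:30 pm-1:15 pm → extend to 12:30 pm-1:15 pm.

6:15 am-7:00 am, 7:45 am-9:00 am, 12:30 pm-1:15 pm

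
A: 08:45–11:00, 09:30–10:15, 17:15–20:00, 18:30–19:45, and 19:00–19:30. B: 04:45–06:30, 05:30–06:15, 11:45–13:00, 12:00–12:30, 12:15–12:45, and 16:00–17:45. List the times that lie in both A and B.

A, merged: 08:45–11:00, 17:15–20:00.
B, merged: 04:45–06:30, 11:45–13:00, 16:00–17:45.
08:45–11:00: no overlap with the second set.
17:15–20:00 meets the second set on 17:15–17:45.

17:15–17:45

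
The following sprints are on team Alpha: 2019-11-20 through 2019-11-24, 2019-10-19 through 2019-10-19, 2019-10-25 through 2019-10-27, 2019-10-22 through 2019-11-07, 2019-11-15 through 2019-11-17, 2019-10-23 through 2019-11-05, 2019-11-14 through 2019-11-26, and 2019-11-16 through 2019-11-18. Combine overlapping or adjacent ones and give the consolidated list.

2019-10-19 through 2019-10-19, 2019-10-22 through 2019-11-07, 2019-11-14 through 2019-11-26

Sort by start: 2019-10-19 through 2019-10-19, 2019-10-22 through 2019-11-07, 2019-10-23 through 2019-11-05, 2019-10-25 through 2019-10-27, 2019-11-14 through 2019-11-26, 2019-11-15 through 2019-11-17, 2019-11-16 through 2019-11-18, 2019-11-20 through 2019-11-24.
2019-10-22 through 2019-11-07 is disjoint → start new block.
2019-10-23 through 2019-11-05 overlaps/touches 2019-10-22 through 2019-11-07 → extend to 2019-10-22 through 2019-11-07.
2019-10-25 through 2019-10-27 overlaps/touches 2019-10-22 through 2019-11-07 → extend to 2019-10-22 through 2019-11-07.
2019-11-14 through 2019-11-26 is disjoint → start new block.
2019-11-15 through 2019-11-17 overlaps/touches 2019-11-14 through 2019-11-26 → extend to 2019-11-14 through 2019-11-26.
2019-11-16 through 2019-11-18 overlaps/touches 2019-11-14 through 2019-11-26 → extend to 2019-11-14 through 2019-11-26.
2019-11-20 through 2019-11-24 overlaps/touches 2019-11-14 through 2019-11-26 → extend to 2019-11-14 through 2019-11-26.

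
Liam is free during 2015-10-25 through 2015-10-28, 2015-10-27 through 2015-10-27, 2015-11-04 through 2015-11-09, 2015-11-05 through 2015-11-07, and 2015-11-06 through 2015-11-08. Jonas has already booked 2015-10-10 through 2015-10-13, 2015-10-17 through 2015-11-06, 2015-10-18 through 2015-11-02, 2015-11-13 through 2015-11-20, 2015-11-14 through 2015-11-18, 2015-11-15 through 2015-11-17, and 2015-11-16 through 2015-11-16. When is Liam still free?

Merge the first list: 2015-10-25 through 2015-10-28, 2015-11-04 through 2015-11-09.
Merge the second list: 2015-10-10 through 2015-10-13, 2015-10-17 through 2015-11-06, 2015-11-13 through 2015-11-20.
2015-10-25 through 2015-10-28: fully covered by B → removed.
2015-11-04 through 2015-11-09 minus B → 2015-11-07 through 2015-11-09.

2015-11-07 through 2015-11-09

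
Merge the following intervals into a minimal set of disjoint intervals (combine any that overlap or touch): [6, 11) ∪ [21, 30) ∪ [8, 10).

Sort by start: [6, 11), [8, 10), [21, 30).
[8, 10) overlaps/touches [6, 11) → extend to [6, 11).
[21, 30) is disjoint → start new block.

[6, 11) ∪ [21, 30)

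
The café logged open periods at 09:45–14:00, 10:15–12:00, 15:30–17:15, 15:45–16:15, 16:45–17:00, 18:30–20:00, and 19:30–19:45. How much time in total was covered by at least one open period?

7 h 30 min

Merged: 09:45–14:00, 15:30–17:15, 18:30–20:00.
Lengths: 4 h 15 min + 1 h 45 min + 1 h 30 min = 7 h 30 min.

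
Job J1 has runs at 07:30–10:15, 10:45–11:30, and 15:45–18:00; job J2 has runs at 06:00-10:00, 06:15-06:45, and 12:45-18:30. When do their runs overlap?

Merge the second list: 06:00–10:00, 12:45–18:30.
07:30–10:15 meets the second set on 07:30–10:00.
10:45–11:30: no overlap with the second set.
15:45–18:00 meets the second set on 15:45–18:00.

07:30–10:00, 15:45–18:00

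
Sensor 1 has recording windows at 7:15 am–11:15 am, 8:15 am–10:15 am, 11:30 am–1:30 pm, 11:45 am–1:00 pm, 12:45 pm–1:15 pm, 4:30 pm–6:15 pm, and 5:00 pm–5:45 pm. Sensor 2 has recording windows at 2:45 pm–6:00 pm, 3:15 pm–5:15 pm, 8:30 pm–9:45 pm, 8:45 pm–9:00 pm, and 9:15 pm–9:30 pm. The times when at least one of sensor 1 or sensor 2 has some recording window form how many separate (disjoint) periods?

Merge the first list: 7:15 am–11:15 am, 11:30 am–1:30 pm, 4:30 pm–6:15 pm.
Merge the second list: 2:45 pm–6:00 pm, 8:30 pm–9:45 pm.
A ∪ B = 7:15 am–11:15 am, 11:30 am–1:30 pm, 2:45 pm–6:15 pm, 8:30 pm–9:45 pm.
That is 4 disjoint pieces.

4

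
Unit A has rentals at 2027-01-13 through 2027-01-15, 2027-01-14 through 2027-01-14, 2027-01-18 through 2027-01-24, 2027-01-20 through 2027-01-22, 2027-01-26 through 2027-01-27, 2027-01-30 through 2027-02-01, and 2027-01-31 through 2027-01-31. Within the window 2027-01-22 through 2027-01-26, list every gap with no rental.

2027-01-25 through 2027-01-25

The merged coverage is 2027-01-13 through 2027-01-15, 2027-01-18 through 2027-01-24, 2027-01-26 through 2027-01-27, 2027-01-30 through 2027-02-01.
Uncovered inside 2027-01-22 through 2027-01-26: 2027-01-25 through 2027-01-25.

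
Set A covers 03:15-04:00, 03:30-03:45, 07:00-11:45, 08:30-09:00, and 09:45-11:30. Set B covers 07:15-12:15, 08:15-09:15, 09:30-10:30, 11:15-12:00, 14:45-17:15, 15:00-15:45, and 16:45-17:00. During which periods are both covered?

Merge the first list: 03:15–04:00, 07:00–11:45.
Merge the second list: 07:15–12:15, 14:45–17:15.
03:15–04:00 falls entirely outside B.
07:00–11:45 overlaps B on 07:15–11:45.

07:15–11:45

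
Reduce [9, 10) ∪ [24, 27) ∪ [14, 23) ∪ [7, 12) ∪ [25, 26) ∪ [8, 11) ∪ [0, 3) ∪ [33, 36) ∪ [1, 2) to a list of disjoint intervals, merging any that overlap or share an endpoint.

[0, 3) ∪ [7, 12) ∪ [14, 23) ∪ [24, 27) ∪ [33, 36)

Sort by start: [0, 3), [1, 2), [7, 12), [8, 11), [9, 10), [14, 23), [24, 27), [25, 26), [33, 36).
[1, 2) overlaps/touches [0, 3) → extend to [0, 3).
[7, 12) is disjoint → start new block.
[8, 11) overlaps/touches [7, 12) → extend to [7, 12).
[9, 10) overlaps/touches [7, 12) → extend to [7, 12).
[14, 23) is disjoint → start new block.
[24, 27) is disjoint → start new block.
[25, 26) overlaps/touches [24, 27) → extend to [24, 27).
[33, 36) is disjoint → start new block.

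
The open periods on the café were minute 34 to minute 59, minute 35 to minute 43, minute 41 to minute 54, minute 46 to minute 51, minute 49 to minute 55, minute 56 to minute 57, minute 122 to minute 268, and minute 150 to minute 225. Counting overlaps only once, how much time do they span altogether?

Merged: minute 34 to minute 59, minute 122 to minute 268.
Lengths: 25 minutes + 146 minutes = 171 minutes.

171 minutes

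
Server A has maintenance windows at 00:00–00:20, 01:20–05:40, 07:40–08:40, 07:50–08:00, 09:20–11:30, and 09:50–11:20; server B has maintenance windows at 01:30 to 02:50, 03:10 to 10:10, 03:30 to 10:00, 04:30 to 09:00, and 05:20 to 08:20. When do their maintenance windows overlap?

First set merges to 00:00-00:20, 01:20-05:40, 07:40-08:40, 09:20-11:30.
Second set merges to 01:30-02:50, 03:10-10:10.
00:00-00:20 falls entirely outside B.
01:20-05:40 overlaps B on 01:30-02:50, 03:10-05:40.
07:40-08:40 overlaps B on 07:40-08:40.
09:20-11:30 overlaps B on 09:20-10:10.

01:30-02:50, 03:10-05:40, 07:40-08:40, 09:20-10:10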